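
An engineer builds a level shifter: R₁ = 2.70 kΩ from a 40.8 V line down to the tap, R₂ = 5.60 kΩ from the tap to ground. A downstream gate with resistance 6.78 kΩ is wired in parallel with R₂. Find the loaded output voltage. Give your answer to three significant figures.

The load sits in parallel with R₂: R₂‖R_L = (5.60 × 6.78) / (5.60 + 6.78) = 3.067 kΩ.
V_out = 40.8 × 3.067 / (2.70 + 3.067) = 40.8 × 3.067/5.767 = 21.7 V.

V_out ≈ 21.7 V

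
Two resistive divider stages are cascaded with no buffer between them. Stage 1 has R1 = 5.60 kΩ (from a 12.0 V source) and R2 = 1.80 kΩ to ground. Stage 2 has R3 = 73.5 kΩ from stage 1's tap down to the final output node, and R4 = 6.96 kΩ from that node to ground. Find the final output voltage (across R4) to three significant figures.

Stage 2 presents R3+R4 = 80.46 kΩ as a load on stage 1's tap.
Stage 1's lower leg becomes R2‖(R3+R4) = 1.761 kΩ, so V_mid = 12.0 × 1.761/7.361 = 2.870 V.
Stage 2 is itself unloaded: V_out = V_mid × R4/(R3+R4) = 2.870 × 6.96/80.46 = 0.248 V.

V_out ≈ 0.248 V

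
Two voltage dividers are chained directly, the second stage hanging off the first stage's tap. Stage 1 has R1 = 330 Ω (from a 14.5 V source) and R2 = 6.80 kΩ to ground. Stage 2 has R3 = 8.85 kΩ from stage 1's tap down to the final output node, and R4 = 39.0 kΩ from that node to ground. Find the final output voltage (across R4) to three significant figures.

Stage 2 presents R3+R4 = 47850 Ω as a load on stage 1's tap.
Stage 1's lower leg becomes R2‖(R3+R4) = 5954 Ω, so V_mid = 14.5 × 5954/6284 = 13.74 V.
Stage 2 is itself unloaded: V_out = V_mid × R4/(R3+R4) = 13.74 × 39000/47850 = 11.2 V.

V_out ≈ 11.2 V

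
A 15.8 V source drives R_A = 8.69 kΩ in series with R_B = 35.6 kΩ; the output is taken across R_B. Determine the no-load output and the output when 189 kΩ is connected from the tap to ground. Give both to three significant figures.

Open-circuit: V = 15.8 × 35.6/(8.69 + 35.6) = 12.7 V.
With the load, R_B becomes R_B‖R_L = 29.96 kΩ, so V = 15.8 × 29.96/38.65 = 12.2 V.

Unloaded: 12.7 V; loaded: 12.2 V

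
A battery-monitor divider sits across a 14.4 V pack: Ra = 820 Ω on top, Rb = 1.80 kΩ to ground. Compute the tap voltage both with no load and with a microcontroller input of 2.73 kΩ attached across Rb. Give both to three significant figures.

Open-circuit: V = 14.4 × 1800/(820 + 1800) = 9.89 V.
With the load, Rb becomes Rb‖R_L = 1085 Ω, so V = 14.4 × 1085/1905 = 8.20 V.

Unloaded: 9.89 V; loaded: 8.20 V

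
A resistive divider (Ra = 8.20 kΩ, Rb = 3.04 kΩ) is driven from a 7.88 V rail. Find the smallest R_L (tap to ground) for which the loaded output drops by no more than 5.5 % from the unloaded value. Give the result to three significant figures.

Output resistance R_th = Ra‖Rb = (8.20 × 3.04)/11.24 = 2.218 kΩ.
The fractional drop is R_th/(R_th + R_L); requiring this ≤ 0.0550 gives R_L ≥ R_th(1/0.0550 − 1) = 2.218 × 17.18 = 38.1 kΩ.

R_L(min) ≈ 38.1 kΩ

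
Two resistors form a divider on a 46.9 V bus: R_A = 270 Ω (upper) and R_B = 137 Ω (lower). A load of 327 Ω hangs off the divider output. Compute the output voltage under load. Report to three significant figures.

The load sits in parallel with R_B: R_B‖R_L = (137 × 327) / (137 + 327) = 96.55 Ω.
V_out = 46.9 × 96.55 / (270 + 96.55) = 46.9 × 96.55/366.5 = 12.4 V.

V_out ≈ 12.4 V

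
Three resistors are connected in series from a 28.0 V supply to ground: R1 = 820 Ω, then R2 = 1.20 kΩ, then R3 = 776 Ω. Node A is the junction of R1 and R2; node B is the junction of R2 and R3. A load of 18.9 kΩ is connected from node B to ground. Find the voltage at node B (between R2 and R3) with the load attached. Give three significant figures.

At node B, R3 is in parallel with the load: R3‖R_L = 745.4 Ω.
Below node A the resistance is R2 + (R3‖R_L) = 1945 Ω, so V_A = 28.0 × 1945/2765 = 19.70 V.
Then V_B = V_A × (R3‖R_L)/(R2 + R3‖R_L) = 19.70 × 745.4/1945 = 7.55 V.

V ≈ 7.55 V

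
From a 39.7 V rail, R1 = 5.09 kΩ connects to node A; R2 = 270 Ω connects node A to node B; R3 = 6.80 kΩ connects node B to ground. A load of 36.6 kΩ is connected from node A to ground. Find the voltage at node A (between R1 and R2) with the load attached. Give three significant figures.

V ≈ 21.4 V

Below node A the series string R2+R3 = 7070 Ω sits in parallel with the 36600 Ω load: 5925 Ω.
V_A = 39.7 × 5925/(5090 + 5925) = 21.4 V.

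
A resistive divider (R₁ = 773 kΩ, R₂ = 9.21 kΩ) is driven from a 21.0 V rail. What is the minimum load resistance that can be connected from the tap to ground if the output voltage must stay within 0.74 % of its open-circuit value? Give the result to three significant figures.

R_L(min) ≈ 1.22 MΩ

Output resistance R_th = R₁‖R₂ = (773 × 9.21)/782.2 = 9.102 kΩ.
The fractional drop is R_th/(R_th + R_L); requiring this ≤ 0.00740 gives R_L ≥ R_th(1/0.00740 − 1) = 9.102 × 134.1 = 1.22 MΩ.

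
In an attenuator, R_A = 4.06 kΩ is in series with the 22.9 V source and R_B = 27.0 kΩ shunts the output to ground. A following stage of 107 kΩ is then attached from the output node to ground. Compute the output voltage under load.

V_out ≈ 19.3 V

The load sits in parallel with R_B: R_B‖R_L = (27.0 × 107) / (27.0 + 107) = 21.56 kΩ.
V_out = 22.9 × 21.56 / (4.06 + 21.56) = 22.9 × 21.56/25.62 = 19.3 V.
(Unloaded it would have been 19.9 V.)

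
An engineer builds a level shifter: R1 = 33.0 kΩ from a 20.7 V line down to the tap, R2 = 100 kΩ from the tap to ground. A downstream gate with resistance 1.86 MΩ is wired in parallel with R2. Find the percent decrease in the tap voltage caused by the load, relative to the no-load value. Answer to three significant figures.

The divider's output (Thévenin) resistance is R1‖R2 = 24.81 kΩ.
Fractional drop under load = R_th/(R_th + R_L) = 24.81 / (24.81 + 1860) = 0.01316.
So the output falls by 1.32 %.

1.32 %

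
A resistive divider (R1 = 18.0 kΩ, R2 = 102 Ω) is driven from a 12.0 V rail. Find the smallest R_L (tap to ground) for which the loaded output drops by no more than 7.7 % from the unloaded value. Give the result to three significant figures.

R_L(min) ≈ 1.22 kΩ

Output resistance R_th = R1‖R2 = (18000 × 102)/18100 = 101.4 Ω.
The fractional drop is R_th/(R_th + R_L); requiring this ≤ 0.0770 gives R_L ≥ R_th(1/0.0770 − 1) = 101.4 × 11.99 = 1.22 kΩ.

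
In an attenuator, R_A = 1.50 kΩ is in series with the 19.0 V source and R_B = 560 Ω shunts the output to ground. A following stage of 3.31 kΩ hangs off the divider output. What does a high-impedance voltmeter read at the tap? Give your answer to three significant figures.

The load sits in parallel with R_B: R_B‖R_L = (560 × 3310) / (560 + 3310) = 479.0 Ω.
V_out = 19.0 × 479.0 / (1500 + 479.0) = 19.0 × 479.0/1979 = 4.60 V.

V_out ≈ 4.60 V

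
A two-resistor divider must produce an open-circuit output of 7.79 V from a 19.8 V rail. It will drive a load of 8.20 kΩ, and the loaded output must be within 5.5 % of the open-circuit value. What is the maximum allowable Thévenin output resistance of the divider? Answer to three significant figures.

Loading drop = R_th/(R_th + R_L) ≤ 0.0550, so R_th ≤ R_L · ε/(1−ε) = 8.20 kΩ × 0.0550/0.9450 = 477 Ω.

R_th ≤ 477 Ω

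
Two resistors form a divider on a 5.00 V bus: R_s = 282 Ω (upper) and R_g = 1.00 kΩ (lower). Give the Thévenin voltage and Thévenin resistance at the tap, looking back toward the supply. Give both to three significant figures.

V_th is the open-circuit tap voltage: 5.00 × 1000/(282 + 1000) = 3.90 V.
With the supply zeroed, R_s and R_g appear in parallel from the tap: R_th = R_s‖R_g = (282 × 1000)/1282 = 220 Ω.

V_th = 3.90 V, R_th = 220 Ω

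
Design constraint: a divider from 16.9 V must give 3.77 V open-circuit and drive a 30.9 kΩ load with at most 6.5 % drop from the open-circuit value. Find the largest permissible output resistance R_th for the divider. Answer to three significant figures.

R_th ≤ 2.15 kΩ

Loading drop = R_th/(R_th + R_L) ≤ 0.0650, so R_th ≤ R_L · ε/(1−ε) = 30.9 kΩ × 0.0650/0.9350 = 2.15 kΩ.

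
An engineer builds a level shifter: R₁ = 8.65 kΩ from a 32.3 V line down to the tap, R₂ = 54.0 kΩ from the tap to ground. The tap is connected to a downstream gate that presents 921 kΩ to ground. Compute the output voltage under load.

V_out ≈ 27.6 V

The load sits in parallel with R₂: R₂‖R_L = (54.0 × 921) / (54.0 + 921) = 51.01 kΩ.
V_out = 32.3 × 51.01 / (8.65 + 51.01) = 32.3 × 51.01/59.66 = 27.6 V.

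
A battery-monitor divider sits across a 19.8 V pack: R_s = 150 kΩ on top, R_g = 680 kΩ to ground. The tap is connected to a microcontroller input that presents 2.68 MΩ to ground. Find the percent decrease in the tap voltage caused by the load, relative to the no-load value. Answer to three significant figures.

The divider's output (Thévenin) resistance is R_s‖R_g = 122.9 kΩ.
Fractional drop under load = R_th/(R_th + R_L) = 122.9 / (122.9 + 2680) = 0.04384.
So the output falls by 4.38 %.

4.38 %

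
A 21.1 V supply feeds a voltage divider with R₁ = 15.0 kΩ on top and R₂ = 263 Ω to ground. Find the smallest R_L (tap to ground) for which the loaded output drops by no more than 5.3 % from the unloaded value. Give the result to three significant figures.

R_L(min) ≈ 4.62 kΩ

Output resistance R_th = R₁‖R₂ = (15000 × 263)/15260 = 258.5 Ω.
The fractional drop is R_th/(R_th + R_L); requiring this ≤ 0.0530 gives R_L ≥ R_th(1/0.0530 − 1) = 258.5 × 17.87 = 4.62 kΩ.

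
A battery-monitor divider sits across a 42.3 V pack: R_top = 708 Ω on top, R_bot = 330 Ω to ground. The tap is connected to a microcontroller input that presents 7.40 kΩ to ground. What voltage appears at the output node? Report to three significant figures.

V_out ≈ 13.1 V

The load sits in parallel with R_bot: R_bot‖R_L = (330 × 7400) / (330 + 7400) = 315.9 Ω.
V_out = 42.3 × 315.9 / (708 + 315.9) = 42.3 × 315.9/1024 = 13.1 V.
(Unloaded it would have been 13.4 V.)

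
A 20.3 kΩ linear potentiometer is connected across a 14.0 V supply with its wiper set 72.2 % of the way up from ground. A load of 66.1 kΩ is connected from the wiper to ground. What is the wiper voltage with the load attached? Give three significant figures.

The wiper splits the pot into (1−α)R = 5.643 kΩ above and αR = 14.66 kΩ below.
Lower section ‖ load = 12.00 kΩ.
V_wiper = 14.0 × 12.00/(5.643 + 12.00) = 9.52 V.

V ≈ 9.52 V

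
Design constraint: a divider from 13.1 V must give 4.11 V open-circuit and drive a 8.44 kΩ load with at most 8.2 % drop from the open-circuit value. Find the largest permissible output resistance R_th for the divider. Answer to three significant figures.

Loading drop = R_th/(R_th + R_L) ≤ 0.0820, so R_th ≤ R_L · ε/(1−ε) = 8.44 kΩ × 0.0820/0.9180 = 754 Ω.

R_th ≤ 754 Ω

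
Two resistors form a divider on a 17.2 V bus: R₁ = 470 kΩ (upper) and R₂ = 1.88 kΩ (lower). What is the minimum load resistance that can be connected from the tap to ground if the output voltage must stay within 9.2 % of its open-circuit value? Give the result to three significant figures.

R_L(min) ≈ 18.5 kΩ

Output resistance R_th = R₁‖R₂ = (470 × 1.88)/471.9 = 1.873 kΩ.
The fractional drop is R_th/(R_th + R_L); requiring this ≤ 0.0920 gives R_L ≥ R_th(1/0.0920 − 1) = 1.873 × 9.870 = 18.5 kΩ.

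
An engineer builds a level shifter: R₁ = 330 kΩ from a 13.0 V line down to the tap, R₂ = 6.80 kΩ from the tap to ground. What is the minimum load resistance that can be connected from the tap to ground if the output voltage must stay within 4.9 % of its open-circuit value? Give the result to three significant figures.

Output resistance R_th = R₁‖R₂ = (330 × 6.80)/336.8 = 6.663 kΩ.
The fractional drop is R_th/(R_th + R_L); requiring this ≤ 0.0490 gives R_L ≥ R_th(1/0.0490 − 1) = 6.663 × 19.41 = 129 kΩ.

R_L(min) ≈ 129 kΩ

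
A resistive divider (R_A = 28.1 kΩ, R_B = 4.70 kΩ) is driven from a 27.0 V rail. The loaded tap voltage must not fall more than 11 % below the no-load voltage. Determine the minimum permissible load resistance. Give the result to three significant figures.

R_L(min) ≈ 32.6 kΩ

Output resistance R_th = R_A‖R_B = (28.1 × 4.70)/32.80 = 4.027 kΩ.
The fractional drop is R_th/(R_th + R_L); requiring this ≤ 0.110 gives R_L ≥ R_th(1/0.110 − 1) = 4.027 × 8.091 = 32.6 kΩ.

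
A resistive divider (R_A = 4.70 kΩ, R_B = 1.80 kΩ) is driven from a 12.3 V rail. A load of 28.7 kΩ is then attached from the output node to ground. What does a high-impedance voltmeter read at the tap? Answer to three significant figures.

V_out ≈ 3.26 V

The load sits in parallel with R_B: R_B‖R_L = (1.80 × 28.7) / (1.80 + 28.7) = 1.694 kΩ.
V_out = 12.3 × 1.694 / (4.70 + 1.694) = 12.3 × 1.694/6.394 = 3.26 V.
(Unloaded it would have been 3.41 V.)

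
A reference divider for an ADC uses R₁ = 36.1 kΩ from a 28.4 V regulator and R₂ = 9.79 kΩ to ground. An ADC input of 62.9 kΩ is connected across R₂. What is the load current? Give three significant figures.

I_L ≈ 0.0858 mA

R₂‖R_L = 8.471 kΩ; V_out = 28.4 × 8.471/44.57 = 5.398 V.
I_L = V_out / R_L = 5.398 / 62.9 kΩ = 0.0858 mA.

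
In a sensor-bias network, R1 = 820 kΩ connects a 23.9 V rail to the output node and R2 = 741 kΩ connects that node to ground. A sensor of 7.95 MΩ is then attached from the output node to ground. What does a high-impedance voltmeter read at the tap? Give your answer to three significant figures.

V_out ≈ 10.8 V

The load sits in parallel with R2: R2‖R_L = (741 × 7950) / (741 + 7950) = 677.8 kΩ.
V_out = 23.9 × 677.8 / (820 + 677.8) = 23.9 × 677.8/1498 = 10.8 V.
(Unloaded it would have been 11.3 V.)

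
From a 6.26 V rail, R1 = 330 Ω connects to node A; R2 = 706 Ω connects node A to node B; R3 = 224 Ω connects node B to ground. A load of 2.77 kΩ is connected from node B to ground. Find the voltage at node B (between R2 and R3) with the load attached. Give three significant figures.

V ≈ 1.04 V

At node B, R3 is in parallel with the load: R3‖R_L = 207.2 Ω.
Below node A the resistance is R2 + (R3‖R_L) = 913.2 Ω, so V_A = 6.26 × 913.2/1243 = 4.598 V.
Then V_B = V_A × (R3‖R_L)/(R2 + R3‖R_L) = 4.598 × 207.2/913.2 = 1.04 V.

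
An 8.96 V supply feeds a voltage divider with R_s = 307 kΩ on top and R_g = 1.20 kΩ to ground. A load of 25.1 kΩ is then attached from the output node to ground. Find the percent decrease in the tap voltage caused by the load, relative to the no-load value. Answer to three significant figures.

4.55 %

The divider's output (Thévenin) resistance is R_s‖R_g = 1.195 kΩ.
Fractional drop under load = R_th/(R_th + R_L) = 1.195 / (1.195 + 25.1) = 0.04546.
So the output falls by 4.55 %.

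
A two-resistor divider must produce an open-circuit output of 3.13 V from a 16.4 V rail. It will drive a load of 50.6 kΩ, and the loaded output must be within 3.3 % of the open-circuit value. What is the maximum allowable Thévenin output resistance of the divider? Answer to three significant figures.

Loading drop = R_th/(R_th + R_L) ≤ 0.0330, so R_th ≤ R_L · ε/(1−ε) = 50.6 kΩ × 0.0330/0.9670 = 1.73 kΩ.
(Any R1, R2 with R2/(R1+R2) = 0.191 and R1‖R2 ≤ 1.73 kΩ will meet the spec.)

R_th ≤ 1.73 kΩ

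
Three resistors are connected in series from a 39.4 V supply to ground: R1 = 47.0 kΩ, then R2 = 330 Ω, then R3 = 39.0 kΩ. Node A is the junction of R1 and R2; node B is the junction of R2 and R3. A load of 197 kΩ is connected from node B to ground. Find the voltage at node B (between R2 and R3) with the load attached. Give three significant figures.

At node B, R3 is in parallel with the load: R3‖R_L = 32560 Ω.
Below node A the resistance is R2 + (R3‖R_L) = 32890 Ω, so V_A = 39.4 × 32890/79890 = 16.22 V.
Then V_B = V_A × (R3‖R_L)/(R2 + R3‖R_L) = 16.22 × 32560/32890 = 16.1 V.

V ≈ 16.1 V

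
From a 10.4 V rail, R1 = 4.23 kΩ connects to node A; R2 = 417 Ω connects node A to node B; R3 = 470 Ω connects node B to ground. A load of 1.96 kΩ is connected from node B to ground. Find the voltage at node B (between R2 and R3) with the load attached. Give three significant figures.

V ≈ 0.784 V

At node B, R3 is in parallel with the load: R3‖R_L = 379.1 Ω.
Below node A the resistance is R2 + (R3‖R_L) = 796.1 Ω, so V_A = 10.4 × 796.1/5026 = 1.647 V.
Then V_B = V_A × (R3‖R_L)/(R2 + R3‖R_L) = 1.647 × 379.1/796.1 = 0.784 V.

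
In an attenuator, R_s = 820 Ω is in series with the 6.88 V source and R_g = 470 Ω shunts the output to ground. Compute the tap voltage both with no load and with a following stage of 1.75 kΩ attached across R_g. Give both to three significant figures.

Open-circuit: V = 6.88 × 470/(820 + 470) = 2.51 V.
With the load, R_g becomes R_g‖R_L = 370.5 Ω, so V = 6.88 × 370.5/1190 = 2.14 V.

Unloaded: 2.51 V; loaded: 2.14 V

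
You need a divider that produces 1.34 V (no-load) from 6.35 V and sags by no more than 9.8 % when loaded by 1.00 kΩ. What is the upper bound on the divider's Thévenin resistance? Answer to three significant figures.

R_th ≤ 109 Ω

Loading drop = R_th/(R_th + R_L) ≤ 0.0980, so R_th ≤ R_L · ε/(1−ε) = 1.00 kΩ × 0.0980/0.9020 = 109 Ω.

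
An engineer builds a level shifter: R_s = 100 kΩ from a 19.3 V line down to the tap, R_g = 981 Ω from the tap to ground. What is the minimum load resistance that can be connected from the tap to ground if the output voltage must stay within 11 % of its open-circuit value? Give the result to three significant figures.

Output resistance R_th = R_s‖R_g = (100000 × 981)/101000 = 971.5 Ω.
The fractional drop is R_th/(R_th + R_L); requiring this ≤ 0.110 gives R_L ≥ R_th(1/0.110 − 1) = 971.5 × 8.091 = 7.86 kΩ.

R_L(min) ≈ 7.86 kΩ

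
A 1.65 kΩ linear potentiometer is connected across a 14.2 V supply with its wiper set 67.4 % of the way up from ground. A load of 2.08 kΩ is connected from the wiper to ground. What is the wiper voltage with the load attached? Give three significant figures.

V ≈ 8.15 V

The wiper splits the pot into (1−α)R = 537.9 Ω above and αR = 1112 Ω below.
Lower section ‖ load = 724.7 Ω.
V_wiper = 14.2 × 724.7/(537.9 + 724.7) = 8.15 V.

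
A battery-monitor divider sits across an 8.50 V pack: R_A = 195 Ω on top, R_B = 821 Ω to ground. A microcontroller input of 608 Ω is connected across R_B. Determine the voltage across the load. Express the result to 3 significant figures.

V_out ≈ 5.45 V

The load sits in parallel with R_B: R_B‖R_L = (821 × 608) / (821 + 608) = 349.3 Ω.
V_out = 8.50 × 349.3 / (195 + 349.3) = 8.50 × 349.3/544.3 = 5.45 V.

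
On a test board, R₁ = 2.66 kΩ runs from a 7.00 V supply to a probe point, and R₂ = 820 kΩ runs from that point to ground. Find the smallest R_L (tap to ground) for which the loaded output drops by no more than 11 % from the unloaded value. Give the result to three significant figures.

R_L(min) ≈ 21.5 kΩ

Output resistance R_th = R₁‖R₂ = (2.66 × 820)/822.7 = 2.651 kΩ.
The fractional drop is R_th/(R_th + R_L); requiring this ≤ 0.110 gives R_L ≥ R_th(1/0.110 − 1) = 2.651 × 8.091 = 21.5 kΩ.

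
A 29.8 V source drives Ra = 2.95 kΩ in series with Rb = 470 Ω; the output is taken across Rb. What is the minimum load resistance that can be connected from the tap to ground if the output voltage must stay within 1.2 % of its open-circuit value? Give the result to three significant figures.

R_L(min) ≈ 33.4 kΩ

Output resistance R_th = Ra‖Rb = (2950 × 470)/3420 = 405.4 Ω.
The fractional drop is R_th/(R_th + R_L); requiring this ≤ 0.0120 gives R_L ≥ R_th(1/0.0120 − 1) = 405.4 × 82.33 = 33.4 kΩ.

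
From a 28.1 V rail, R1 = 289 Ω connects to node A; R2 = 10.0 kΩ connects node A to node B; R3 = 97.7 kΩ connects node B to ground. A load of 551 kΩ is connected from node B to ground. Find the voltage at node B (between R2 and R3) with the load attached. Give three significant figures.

At node B, R3 is in parallel with the load: R3‖R_L = 82990 Ω.
Below node A the resistance is R2 + (R3‖R_L) = 92990 Ω, so V_A = 28.1 × 92990/93270 = 28.01 V.
Then V_B = V_A × (R3‖R_L)/(R2 + R3‖R_L) = 28.01 × 82990/92990 = 25.0 V.

V ≈ 25.0 V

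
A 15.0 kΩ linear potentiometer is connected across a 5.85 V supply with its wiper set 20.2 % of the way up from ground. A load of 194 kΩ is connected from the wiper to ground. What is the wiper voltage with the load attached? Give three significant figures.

V ≈ 1.17 V

The wiper splits the pot into (1−α)R = 11.97 kΩ above and αR = 3.030 kΩ below.
Lower section ‖ load = 2.983 kΩ.
V_wiper = 5.85 × 2.983/(11.97 + 2.983) = 1.17 V.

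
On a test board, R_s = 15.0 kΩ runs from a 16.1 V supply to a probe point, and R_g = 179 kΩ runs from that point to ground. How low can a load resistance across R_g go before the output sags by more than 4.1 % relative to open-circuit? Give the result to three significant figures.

Output resistance R_th = R_s‖R_g = (15.0 × 179)/194.0 = 13.84 kΩ.
The fractional drop is R_th/(R_th + R_L); requiring this ≤ 0.0410 gives R_L ≥ R_th(1/0.0410 − 1) = 13.84 × 23.39 = 324 kΩ.

R_L(min) ≈ 324 kΩ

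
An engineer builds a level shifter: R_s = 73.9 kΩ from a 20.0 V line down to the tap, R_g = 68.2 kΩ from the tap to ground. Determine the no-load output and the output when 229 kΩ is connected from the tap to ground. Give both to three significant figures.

Unloaded: 9.60 V; loaded: 8.31 V

Open-circuit: V = 20.0 × 68.2/(73.9 + 68.2) = 9.60 V.
With the load, R_g becomes R_g‖R_L = 52.55 kΩ, so V = 20.0 × 52.55/126.4 = 8.31 V.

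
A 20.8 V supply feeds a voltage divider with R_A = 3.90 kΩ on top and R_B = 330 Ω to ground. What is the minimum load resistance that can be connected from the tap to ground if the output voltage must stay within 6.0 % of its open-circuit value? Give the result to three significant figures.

R_L(min) ≈ 4.77 kΩ

Output resistance R_th = R_A‖R_B = (3900 × 330)/4230 = 304.3 Ω.
The fractional drop is R_th/(R_th + R_L); requiring this ≤ 0.0600 gives R_L ≥ R_th(1/0.0600 − 1) = 304.3 × 15.67 = 4.77 kΩ.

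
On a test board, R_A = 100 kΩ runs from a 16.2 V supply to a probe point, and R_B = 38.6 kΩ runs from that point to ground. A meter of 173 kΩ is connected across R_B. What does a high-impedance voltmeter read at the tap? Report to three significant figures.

V_out ≈ 3.89 V

The load sits in parallel with R_B: R_B‖R_L = (38.6 × 173) / (38.6 + 173) = 31.56 kΩ.
V_out = 16.2 × 31.56 / (100 + 31.56) = 16.2 × 31.56/131.6 = 3.89 V.
(Unloaded it would have been 4.51 V.)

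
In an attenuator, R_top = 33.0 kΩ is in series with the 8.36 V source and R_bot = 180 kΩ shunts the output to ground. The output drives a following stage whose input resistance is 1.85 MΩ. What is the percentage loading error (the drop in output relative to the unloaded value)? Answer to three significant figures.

The divider's output (Thévenin) resistance is R_top‖R_bot = 27.89 kΩ.
Fractional drop under load = R_th/(R_th + R_L) = 27.89 / (27.89 + 1850) = 0.01485.
So the output falls by 1.49 %.

1.49 %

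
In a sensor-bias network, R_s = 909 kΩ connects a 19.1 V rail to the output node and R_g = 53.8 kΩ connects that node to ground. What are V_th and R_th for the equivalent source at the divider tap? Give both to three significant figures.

V_th = 1.07 V, R_th = 50.8 kΩ

V_th is the open-circuit tap voltage: 19.1 × 53.8/(909 + 53.8) = 1.07 V.
With the supply zeroed, R_s and R_g appear in parallel from the tap: R_th = R_s‖R_g = (909 × 53.8)/962.8 = 50.8 kΩ.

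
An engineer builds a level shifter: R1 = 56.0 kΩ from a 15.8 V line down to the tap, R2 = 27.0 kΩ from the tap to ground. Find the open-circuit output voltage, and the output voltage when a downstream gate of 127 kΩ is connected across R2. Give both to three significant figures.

Unloaded: 5.14 V; loaded: 4.49 V

Open-circuit: V = 15.8 × 27.0/(56.0 + 27.0) = 5.14 V.
With the load, R2 becomes R2‖R_L = 22.27 kΩ, so V = 15.8 × 22.27/78.27 = 4.49 V.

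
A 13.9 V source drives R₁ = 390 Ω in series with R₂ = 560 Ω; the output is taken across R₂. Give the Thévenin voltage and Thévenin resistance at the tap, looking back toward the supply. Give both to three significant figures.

V_th is the open-circuit tap voltage: 13.9 × 560/(390 + 560) = 8.19 V.
With the supply zeroed, R₁ and R₂ appear in parallel from the tap: R_th = R₁‖R₂ = (390 × 560)/950.0 = 230 Ω.

V_th = 8.19 V, R_th = 230 Ω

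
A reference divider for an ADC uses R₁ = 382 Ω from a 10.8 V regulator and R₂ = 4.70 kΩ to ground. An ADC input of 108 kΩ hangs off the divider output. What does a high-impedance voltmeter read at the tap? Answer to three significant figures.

The load sits in parallel with R₂: R₂‖R_L = (4700 × 108000) / (4700 + 108000) = 4504 Ω.
V_out = 10.8 × 4504 / (382 + 4504) = 10.8 × 4504/4886 = 9.96 V.
(Unloaded it would have been 9.99 V.)

V_out ≈ 9.96 V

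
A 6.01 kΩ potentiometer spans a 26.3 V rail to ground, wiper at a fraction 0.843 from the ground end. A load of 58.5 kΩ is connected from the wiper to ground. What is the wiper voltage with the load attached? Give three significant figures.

The wiper splits the pot into (1−α)R = 943.6 Ω above and αR = 5066 Ω below.
Lower section ‖ load = 4663 Ω.
V_wiper = 26.3 × 4663/(943.6 + 4663) = 21.9 V.

V ≈ 21.9 V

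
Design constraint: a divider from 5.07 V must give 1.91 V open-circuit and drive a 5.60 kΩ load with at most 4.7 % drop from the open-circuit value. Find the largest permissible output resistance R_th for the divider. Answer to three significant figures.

Loading drop = R_th/(R_th + R_L) ≤ 0.0470, so R_th ≤ R_L · ε/(1−ε) = 5.60 kΩ × 0.0470/0.9530 = 276 Ω.

R_th ≤ 276 Ω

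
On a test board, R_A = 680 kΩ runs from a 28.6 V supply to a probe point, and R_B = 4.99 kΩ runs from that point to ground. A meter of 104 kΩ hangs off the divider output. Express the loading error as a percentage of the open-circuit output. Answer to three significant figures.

The divider's output (Thévenin) resistance is R_A‖R_B = 4.954 kΩ.
Fractional drop under load = R_th/(R_th + R_L) = 4.954 / (4.954 + 104) = 0.04547.
So the output falls by 4.55 %.

4.55 %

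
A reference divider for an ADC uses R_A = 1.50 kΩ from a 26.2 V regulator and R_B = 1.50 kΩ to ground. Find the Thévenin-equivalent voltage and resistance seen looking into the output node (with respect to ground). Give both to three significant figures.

V_th is the open-circuit tap voltage: 26.2 × 1.50/(1.50 + 1.50) = 13.1 V.
With the supply zeroed, R_A and R_B appear in parallel from the tap: R_th = R_A‖R_B = (1.50 × 1.50)/3.000 = 750 Ω.

V_th = 13.1 V, R_th = 750 Ω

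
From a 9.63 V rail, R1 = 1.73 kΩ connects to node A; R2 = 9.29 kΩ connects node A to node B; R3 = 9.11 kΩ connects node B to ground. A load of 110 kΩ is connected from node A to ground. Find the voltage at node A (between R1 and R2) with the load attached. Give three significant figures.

V ≈ 8.68 V

Below node A the series string R2+R3 = 18.40 kΩ sits in parallel with the 110 kΩ load: 15.76 kΩ.
V_A = 9.63 × 15.76/(1.73 + 15.76) = 8.68 V.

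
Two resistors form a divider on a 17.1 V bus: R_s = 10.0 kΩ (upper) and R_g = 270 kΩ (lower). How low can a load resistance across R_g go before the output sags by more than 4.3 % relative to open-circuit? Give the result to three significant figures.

Output resistance R_th = R_s‖R_g = (10.0 × 270)/280.0 = 9.643 kΩ.
The fractional drop is R_th/(R_th + R_L); requiring this ≤ 0.0430 gives R_L ≥ R_th(1/0.0430 − 1) = 9.643 × 22.26 = 215 kΩ.

R_L(min) ≈ 215 kΩ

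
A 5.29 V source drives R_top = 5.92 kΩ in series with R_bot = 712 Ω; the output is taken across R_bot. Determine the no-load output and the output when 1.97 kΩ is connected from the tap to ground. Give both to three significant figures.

Unloaded: 0.568 V; loaded: 0.429 V

Open-circuit: V = 5.29 × 712/(5920 + 712) = 0.568 V.
With the load, R_bot becomes R_bot‖R_L = 523.0 Ω, so V = 5.29 × 523.0/6443 = 0.429 V.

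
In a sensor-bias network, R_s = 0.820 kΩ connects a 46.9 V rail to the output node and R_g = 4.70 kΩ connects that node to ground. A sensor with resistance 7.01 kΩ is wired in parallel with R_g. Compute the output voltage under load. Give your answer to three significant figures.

V_out ≈ 36.3 V

The load sits in parallel with R_g: R_g‖R_L = (4700 × 7010) / (4700 + 7010) = 2814 Ω.
V_out = 46.9 × 2814 / (820 + 2814) = 46.9 × 2814/3634 = 36.3 V.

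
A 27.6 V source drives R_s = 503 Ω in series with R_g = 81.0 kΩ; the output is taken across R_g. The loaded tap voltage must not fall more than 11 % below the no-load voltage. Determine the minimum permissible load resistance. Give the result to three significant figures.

Output resistance R_th = R_s‖R_g = (503 × 81000)/81500 = 499.9 Ω.
The fractional drop is R_th/(R_th + R_L); requiring this ≤ 0.110 gives R_L ≥ R_th(1/0.110 − 1) = 499.9 × 8.091 = 4.04 kΩ.

R_L(min) ≈ 4.04 kΩ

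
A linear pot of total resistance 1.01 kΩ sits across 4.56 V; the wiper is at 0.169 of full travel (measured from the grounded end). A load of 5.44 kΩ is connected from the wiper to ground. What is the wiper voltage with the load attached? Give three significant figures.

V ≈ 0.751 V

The wiper splits the pot into (1−α)R = 839.3 Ω above and αR = 170.7 Ω below.
Lower section ‖ load = 165.5 Ω.
V_wiper = 4.56 × 165.5/(839.3 + 165.5) = 0.751 V.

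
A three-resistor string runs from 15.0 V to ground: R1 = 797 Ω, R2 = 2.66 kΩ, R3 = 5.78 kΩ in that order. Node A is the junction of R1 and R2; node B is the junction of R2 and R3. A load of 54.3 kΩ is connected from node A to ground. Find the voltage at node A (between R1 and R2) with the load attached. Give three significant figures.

V ≈ 13.5 V

Below node A the series string R2+R3 = 8440 Ω sits in parallel with the 54300 Ω load: 7305 Ω.
V_A = 15.0 × 7305/(797 + 7305) = 13.5 V.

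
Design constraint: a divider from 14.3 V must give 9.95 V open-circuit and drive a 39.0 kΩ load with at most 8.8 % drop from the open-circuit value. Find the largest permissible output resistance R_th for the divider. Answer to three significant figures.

R_th ≤ 3.76 kΩ

Loading drop = R_th/(R_th + R_L) ≤ 0.0880, so R_th ≤ R_L · ε/(1−ε) = 39.0 kΩ × 0.0880/0.9120 = 3.76 kΩ.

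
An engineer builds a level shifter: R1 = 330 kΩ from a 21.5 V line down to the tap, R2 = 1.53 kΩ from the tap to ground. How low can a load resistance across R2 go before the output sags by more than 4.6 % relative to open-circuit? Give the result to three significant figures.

R_L(min) ≈ 31.6 kΩ

Output resistance R_th = R1‖R2 = (330 × 1.53)/331.5 = 1.523 kΩ.
The fractional drop is R_th/(R_th + R_L); requiring this ≤ 0.0460 gives R_L ≥ R_th(1/0.0460 − 1) = 1.523 × 20.74 = 31.6 kΩ.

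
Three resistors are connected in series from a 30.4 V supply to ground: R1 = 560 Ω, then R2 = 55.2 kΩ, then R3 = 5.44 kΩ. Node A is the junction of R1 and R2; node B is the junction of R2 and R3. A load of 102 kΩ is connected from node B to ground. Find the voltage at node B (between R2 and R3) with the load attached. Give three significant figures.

V ≈ 2.58 V

At node B, R3 is in parallel with the load: R3‖R_L = 5165 Ω.
Below node A the resistance is R2 + (R3‖R_L) = 60360 Ω, so V_A = 30.4 × 60360/60920 = 30.12 V.
Then V_B = V_A × (R3‖R_L)/(R2 + R3‖R_L) = 30.12 × 5165/60360 = 2.58 V.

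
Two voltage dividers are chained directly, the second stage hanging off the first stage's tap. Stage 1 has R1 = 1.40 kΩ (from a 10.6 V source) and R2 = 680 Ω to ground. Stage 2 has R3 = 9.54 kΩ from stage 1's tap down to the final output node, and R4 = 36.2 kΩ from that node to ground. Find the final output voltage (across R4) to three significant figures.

Stage 2 presents R3+R4 = 45740 Ω as a load on stage 1's tap.
Stage 1's lower leg becomes R2‖(R3+R4) = 670.0 Ω, so V_mid = 10.6 × 670.0/2070 = 3.431 V.
Stage 2 is itself unloaded: V_out = V_mid × R4/(R3+R4) = 3.431 × 36200/45740 = 2.72 V.

V_out ≈ 2.72 V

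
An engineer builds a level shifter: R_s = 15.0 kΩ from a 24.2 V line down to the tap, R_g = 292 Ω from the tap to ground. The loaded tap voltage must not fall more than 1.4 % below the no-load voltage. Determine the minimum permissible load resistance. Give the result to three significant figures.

Output resistance R_th = R_s‖R_g = (15000 × 292)/15290 = 286.4 Ω.
The fractional drop is R_th/(R_th + R_L); requiring this ≤ 0.0140 gives R_L ≥ R_th(1/0.0140 − 1) = 286.4 × 70.43 = 20.2 kΩ.

R_L(min) ≈ 20.2 kΩ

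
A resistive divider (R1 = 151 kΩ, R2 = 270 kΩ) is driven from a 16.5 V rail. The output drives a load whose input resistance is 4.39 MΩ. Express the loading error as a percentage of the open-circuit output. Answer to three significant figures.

2.16 %

The divider's output (Thévenin) resistance is R1‖R2 = 96.84 kΩ.
Fractional drop under load = R_th/(R_th + R_L) = 96.84 / (96.84 + 4390) = 0.02158.
So the output falls by 2.16 %.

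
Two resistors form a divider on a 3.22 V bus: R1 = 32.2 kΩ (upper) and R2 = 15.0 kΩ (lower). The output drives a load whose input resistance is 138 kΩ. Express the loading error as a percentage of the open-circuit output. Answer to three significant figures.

The divider's output (Thévenin) resistance is R1‖R2 = 10.23 kΩ.
Fractional drop under load = R_th/(R_th + R_L) = 10.23 / (10.23 + 138) = 0.06903.
So the output falls by 6.90 %.

6.90 %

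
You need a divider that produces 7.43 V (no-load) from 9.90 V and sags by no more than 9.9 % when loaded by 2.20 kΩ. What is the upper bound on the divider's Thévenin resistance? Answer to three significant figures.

Loading drop = R_th/(R_th + R_L) ≤ 0.0990, so R_th ≤ R_L · ε/(1−ε) = 2.20 kΩ × 0.0990/0.9010 = 242 Ω.

R_th ≤ 242 Ω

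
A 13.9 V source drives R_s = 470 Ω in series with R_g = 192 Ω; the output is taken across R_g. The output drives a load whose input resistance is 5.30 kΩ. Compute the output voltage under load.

V_out ≈ 3.93 V

The load sits in parallel with R_g: R_g‖R_L = (192 × 5300) / (192 + 5300) = 185.3 Ω.
V_out = 13.9 × 185.3 / (470 + 185.3) = 13.9 × 185.3/655.3 = 3.93 V.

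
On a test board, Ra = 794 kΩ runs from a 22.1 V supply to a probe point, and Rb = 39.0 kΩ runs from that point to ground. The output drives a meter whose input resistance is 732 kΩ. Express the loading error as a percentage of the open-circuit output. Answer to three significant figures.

4.83 %

The divider's output (Thévenin) resistance is Ra‖Rb = 37.17 kΩ.
Fractional drop under load = R_th/(R_th + R_L) = 37.17 / (37.17 + 732) = 0.04833.
So the output falls by 4.83 %.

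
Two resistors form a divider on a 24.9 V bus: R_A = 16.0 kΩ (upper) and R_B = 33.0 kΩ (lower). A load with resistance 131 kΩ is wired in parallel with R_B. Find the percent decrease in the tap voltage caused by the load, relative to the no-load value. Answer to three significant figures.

7.60 %

The divider's output (Thévenin) resistance is R_A‖R_B = 10.78 kΩ.
Fractional drop under load = R_th/(R_th + R_L) = 10.78 / (10.78 + 131) = 0.07600.
So the output falls by 7.60 %.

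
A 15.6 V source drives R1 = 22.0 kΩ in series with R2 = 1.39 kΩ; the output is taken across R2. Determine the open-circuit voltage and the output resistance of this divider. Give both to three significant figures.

V_th is the open-circuit tap voltage: 15.6 × 1.39/(22.0 + 1.39) = 0.927 V.
With the supply zeroed, R1 and R2 appear in parallel from the tap: R_th = R1‖R2 = (22.0 × 1.39)/23.39 = 1.31 kΩ.

V_th = 0.927 V, R_th = 1.31 kΩ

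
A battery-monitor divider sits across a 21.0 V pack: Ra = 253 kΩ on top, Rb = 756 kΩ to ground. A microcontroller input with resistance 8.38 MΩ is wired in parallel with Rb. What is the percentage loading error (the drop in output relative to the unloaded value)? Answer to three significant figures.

2.21 %

The divider's output (Thévenin) resistance is Ra‖Rb = 189.6 kΩ.
Fractional drop under load = R_th/(R_th + R_L) = 189.6 / (189.6 + 8380) = 0.02212.
So the output falls by 2.21 %.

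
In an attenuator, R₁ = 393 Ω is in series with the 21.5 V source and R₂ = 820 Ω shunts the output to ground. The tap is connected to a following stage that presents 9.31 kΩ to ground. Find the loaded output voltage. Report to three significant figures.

V_out ≈ 14.1 V

The load sits in parallel with R₂: R₂‖R_L = (820 × 9310) / (820 + 9310) = 753.6 Ω.
V_out = 21.5 × 753.6 / (393 + 753.6) = 21.5 × 753.6/1147 = 14.1 V.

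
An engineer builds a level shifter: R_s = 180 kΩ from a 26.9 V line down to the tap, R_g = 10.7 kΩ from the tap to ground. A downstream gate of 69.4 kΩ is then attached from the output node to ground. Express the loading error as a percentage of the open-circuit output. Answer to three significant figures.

12.7 %

Unloaded V = 26.9 × 10.7/190.7 = 1.5093 V.
Loaded: R_g‖R_L = 9.271 kΩ, giving V = 26.9 × 9.271/189.3 = 1.3176 V.
Drop = (1.5093 − 1.3176) / 1.5093 = 12.7 %.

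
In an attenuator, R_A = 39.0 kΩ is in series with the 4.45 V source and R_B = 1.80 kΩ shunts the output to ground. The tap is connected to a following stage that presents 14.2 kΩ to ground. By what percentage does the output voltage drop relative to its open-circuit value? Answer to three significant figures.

The divider's output (Thévenin) resistance is R_A‖R_B = 1.721 kΩ.
Fractional drop under load = R_th/(R_th + R_L) = 1.721 / (1.721 + 14.2) = 0.1081.
So the output falls by 10.8 %.

10.8 %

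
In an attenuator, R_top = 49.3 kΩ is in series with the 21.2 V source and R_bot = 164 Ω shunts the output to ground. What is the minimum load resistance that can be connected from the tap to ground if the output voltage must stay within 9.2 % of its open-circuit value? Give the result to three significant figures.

Output resistance R_th = R_top‖R_bot = (49300 × 164)/49460 = 163.5 Ω.
The fractional drop is R_th/(R_th + R_L); requiring this ≤ 0.0920 gives R_L ≥ R_th(1/0.0920 − 1) = 163.5 × 9.870 = 1.61 kΩ.

R_L(min) ≈ 1.61 kΩ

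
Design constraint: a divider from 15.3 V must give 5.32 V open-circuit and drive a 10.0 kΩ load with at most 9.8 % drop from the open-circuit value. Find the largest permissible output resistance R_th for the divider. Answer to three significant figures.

R_th ≤ 1.09 kΩ

Loading drop = R_th/(R_th + R_L) ≤ 0.0980, so R_th ≤ R_L · ε/(1−ε) = 10.0 kΩ × 0.0980/0.9020 = 1.09 kΩ.
(Any R1, R2 with R2/(R1+R2) = 0.348 and R1‖R2 ≤ 1.09 kΩ will meet the spec.)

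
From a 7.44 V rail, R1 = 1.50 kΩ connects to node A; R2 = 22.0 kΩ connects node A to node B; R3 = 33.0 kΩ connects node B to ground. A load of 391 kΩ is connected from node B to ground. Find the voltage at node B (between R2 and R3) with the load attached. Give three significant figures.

At node B, R3 is in parallel with the load: R3‖R_L = 30.43 kΩ.
Below node A the resistance is R2 + (R3‖R_L) = 52.43 kΩ, so V_A = 7.44 × 52.43/53.93 = 7.233 V.
Then V_B = V_A × (R3‖R_L)/(R2 + R3‖R_L) = 7.233 × 30.43/52.43 = 4.20 V.

V ≈ 4.20 V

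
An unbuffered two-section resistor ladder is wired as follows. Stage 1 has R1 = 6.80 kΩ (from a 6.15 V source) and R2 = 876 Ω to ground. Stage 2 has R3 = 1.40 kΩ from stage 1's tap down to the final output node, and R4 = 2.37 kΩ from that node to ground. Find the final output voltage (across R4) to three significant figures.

Stage 2 presents R3+R4 = 3770 Ω as a load on stage 1's tap.
Stage 1's lower leg becomes R2‖(R3+R4) = 710.8 Ω, so V_mid = 6.15 × 710.8/7511 = 0.5820 V.
Stage 2 is itself unloaded: V_out = V_mid × R4/(R3+R4) = 0.5820 × 2370/3770 = 0.366 V.

V_out ≈ 0.366 V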